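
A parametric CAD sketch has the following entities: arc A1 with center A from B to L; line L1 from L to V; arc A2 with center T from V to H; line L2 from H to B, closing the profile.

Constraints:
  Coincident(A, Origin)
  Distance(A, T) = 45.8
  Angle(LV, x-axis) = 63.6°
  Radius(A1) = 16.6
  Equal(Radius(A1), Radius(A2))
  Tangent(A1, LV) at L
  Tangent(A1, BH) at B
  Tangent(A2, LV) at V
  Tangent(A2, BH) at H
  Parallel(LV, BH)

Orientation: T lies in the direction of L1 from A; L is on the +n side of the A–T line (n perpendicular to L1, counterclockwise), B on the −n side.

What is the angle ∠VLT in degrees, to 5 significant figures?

19.923°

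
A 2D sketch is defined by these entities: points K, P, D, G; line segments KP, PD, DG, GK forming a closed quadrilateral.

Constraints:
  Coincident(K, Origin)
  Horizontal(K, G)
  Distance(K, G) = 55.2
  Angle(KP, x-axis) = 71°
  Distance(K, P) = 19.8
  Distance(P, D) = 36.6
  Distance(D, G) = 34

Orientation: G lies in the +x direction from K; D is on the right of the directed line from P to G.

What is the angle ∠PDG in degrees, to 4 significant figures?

95.35°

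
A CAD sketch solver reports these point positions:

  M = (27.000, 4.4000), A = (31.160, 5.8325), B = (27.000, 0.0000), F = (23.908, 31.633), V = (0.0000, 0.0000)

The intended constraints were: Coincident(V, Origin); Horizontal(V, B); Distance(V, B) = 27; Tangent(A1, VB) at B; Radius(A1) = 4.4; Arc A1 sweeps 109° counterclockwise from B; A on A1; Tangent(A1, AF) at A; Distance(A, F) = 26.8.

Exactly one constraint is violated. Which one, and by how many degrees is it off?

Tangent(A1, AF) at A — off by 3.30°.

V = (0.00, 0.00) ✓; V.y = 0.00, B.y = 0.00 ✓; |VB| = 27.00 ✓; ∠(MB, BV) = 90.00° ✓; |MB| = 4.400 ✓; bearing(M→A) − bearing(M→B) = 109.0° ✓; |MA| = 4.400 ✓; ∠(MA, AF) = 93.30° ✗; |AF| = 26.80 ✓.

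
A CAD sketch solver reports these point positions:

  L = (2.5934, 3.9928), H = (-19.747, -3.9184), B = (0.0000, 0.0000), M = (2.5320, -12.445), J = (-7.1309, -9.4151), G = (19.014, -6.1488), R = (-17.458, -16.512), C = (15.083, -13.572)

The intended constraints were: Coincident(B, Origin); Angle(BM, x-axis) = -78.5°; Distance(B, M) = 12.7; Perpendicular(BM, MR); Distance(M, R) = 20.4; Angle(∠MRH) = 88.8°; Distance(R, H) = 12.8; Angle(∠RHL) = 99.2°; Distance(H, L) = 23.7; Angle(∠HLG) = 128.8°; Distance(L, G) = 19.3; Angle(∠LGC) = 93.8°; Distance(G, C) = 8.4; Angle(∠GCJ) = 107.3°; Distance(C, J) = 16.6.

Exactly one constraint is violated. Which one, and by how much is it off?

Distance(C, J) = 16.6 — off by 6.00.

B = (0.00, 0.00) ✓; BM at -78.50° ✓; |BM| = 12.70 ✓; ∠(BM, MR) = 90.00° ✓; |MR| = 20.40 ✓; ∠MRH = 88.80° ✓; |RH| = 12.80 ✓; ∠RHL = 99.20° ✓; |HL| = 23.70 ✓; ∠HLG = 128.8° ✓; |LG| = 19.30 ✓; ∠LGC = 93.80° ✓; |GC| = 8.400 ✓; ∠GCJ = 107.3° ✓; |CJ| = 22.60 ✗.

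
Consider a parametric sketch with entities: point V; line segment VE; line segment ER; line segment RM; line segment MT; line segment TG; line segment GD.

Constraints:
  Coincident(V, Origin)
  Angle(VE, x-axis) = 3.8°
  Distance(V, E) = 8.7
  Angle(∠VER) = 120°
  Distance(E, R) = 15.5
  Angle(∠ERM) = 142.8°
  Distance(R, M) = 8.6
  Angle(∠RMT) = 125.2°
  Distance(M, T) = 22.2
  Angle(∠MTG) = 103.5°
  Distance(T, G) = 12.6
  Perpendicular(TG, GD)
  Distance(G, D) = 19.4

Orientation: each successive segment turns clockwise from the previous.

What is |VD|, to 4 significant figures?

10.27

∠MTG = 103.5° gives TG at 135.3° from the x-axis; with |TG| = 12.6, G = (-11.03, -23.72). The perpendicularity gives GD at right angles to TG, so GD runs at 45.30°; with |GD| = 19.4, D = (2.616, -9.935). Then |VD| = |D − V| = 10.27.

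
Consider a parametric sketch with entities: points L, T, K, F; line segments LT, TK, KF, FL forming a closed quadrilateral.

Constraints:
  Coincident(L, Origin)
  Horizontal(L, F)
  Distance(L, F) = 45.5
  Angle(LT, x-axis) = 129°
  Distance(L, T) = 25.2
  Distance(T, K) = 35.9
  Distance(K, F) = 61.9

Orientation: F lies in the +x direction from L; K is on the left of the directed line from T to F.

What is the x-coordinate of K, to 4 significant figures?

6.252

Checks: |TK| = 35.90 ✓; |KF| = 61.90 ✓.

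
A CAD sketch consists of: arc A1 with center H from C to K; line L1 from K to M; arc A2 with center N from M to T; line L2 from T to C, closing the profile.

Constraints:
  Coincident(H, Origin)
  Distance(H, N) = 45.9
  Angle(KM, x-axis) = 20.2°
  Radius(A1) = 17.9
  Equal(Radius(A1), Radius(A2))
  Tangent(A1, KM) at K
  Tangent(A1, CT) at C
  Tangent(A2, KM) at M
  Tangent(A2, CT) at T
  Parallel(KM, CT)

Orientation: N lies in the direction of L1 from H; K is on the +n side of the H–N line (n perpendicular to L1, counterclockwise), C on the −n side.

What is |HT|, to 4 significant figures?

49.27

The slot axis is L1's direction at 20.2°, so u = (cos 20.2°, sin 20.2°) = (0.9385, 0.3453) and n = (−sin 20.2°, cos 20.2°) = (-0.3453, 0.9385). H is at the origin and N lies 45.9 along u from H, so N = 45.9·u = (43.08, 15.85). Tangency of A1 to both parallel lines with radius 17.9 puts K and C at H ± 17.9·n: K = (-6.181, 16.80), C = (6.181, -16.80). Equal radii place M and T the same way about N: M = N + 17.9·n = (36.90, 32.65), T = N − 17.9·n = (49.26, -0.9498). Then |HT| = |T − H| = 49.27.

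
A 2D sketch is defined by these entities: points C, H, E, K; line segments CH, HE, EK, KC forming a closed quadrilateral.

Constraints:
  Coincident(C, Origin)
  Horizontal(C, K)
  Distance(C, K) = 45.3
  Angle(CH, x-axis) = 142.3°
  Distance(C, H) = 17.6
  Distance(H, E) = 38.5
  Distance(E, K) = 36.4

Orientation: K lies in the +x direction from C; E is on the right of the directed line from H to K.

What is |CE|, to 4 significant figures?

21.21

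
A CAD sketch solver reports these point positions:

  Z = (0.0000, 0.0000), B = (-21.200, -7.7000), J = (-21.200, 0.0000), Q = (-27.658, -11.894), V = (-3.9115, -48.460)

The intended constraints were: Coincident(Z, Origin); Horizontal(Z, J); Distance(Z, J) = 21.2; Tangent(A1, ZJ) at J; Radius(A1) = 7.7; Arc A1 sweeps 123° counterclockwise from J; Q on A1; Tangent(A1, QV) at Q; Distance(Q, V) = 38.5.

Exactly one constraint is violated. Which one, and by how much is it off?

Distance(Q, V) = 38.5 — off by 5.10.

Z = (0.00, 0.00) ✓; Z.y = 0.00, J.y = 0.00 ✓; |ZJ| = 21.20 ✓; ∠(BJ, JZ) = 90.00° ✓; |BJ| = 7.700 ✓; bearing(B→Q) − bearing(B→J) = 123.0° ✓; |BQ| = 7.700 ✓; ∠(BQ, QV) = 90.00° ✓; |QV| = 43.60 ✗.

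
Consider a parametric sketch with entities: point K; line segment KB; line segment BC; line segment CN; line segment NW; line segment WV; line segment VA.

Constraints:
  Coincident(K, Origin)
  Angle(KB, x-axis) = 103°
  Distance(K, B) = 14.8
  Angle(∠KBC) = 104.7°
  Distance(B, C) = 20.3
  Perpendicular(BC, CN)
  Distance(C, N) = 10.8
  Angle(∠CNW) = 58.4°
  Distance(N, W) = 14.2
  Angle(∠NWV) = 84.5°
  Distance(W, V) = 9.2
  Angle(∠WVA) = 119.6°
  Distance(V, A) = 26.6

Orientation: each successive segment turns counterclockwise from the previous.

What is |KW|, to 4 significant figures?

16.22

BC ⟂ CN, so CN runs at -91.70°; with |CN| = 10.8, N = (-23.94, 4.228). ∠CNW = 58.4° gives NW at 29.90° from the x-axis; with |NW| = 14.2, W = (-11.63, 11.31). Then |KW| = |W − K| = 16.22.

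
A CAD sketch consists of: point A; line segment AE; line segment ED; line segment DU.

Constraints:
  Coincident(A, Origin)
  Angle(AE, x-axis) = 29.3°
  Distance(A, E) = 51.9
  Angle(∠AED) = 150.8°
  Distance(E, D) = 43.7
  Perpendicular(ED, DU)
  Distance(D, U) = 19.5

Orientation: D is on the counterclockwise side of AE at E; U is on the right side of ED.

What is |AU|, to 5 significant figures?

99.653

A is at the origin; AE runs at 29.3° with length 51.9, so E = 51.9·(cos 29.3°, sin 29.3°) = (45.260, 25.399). ∠AED = 150.8°, so ED runs at 29.3° + (180° − 150.8°) = 58.500° from the x-axis; with |ED| = 43.7, D = E + 43.7·(cos 58.500°, sin 58.500°) = (68.094, 62.659). The perpendicularity gives DU at right angles to ED; with |DU| = 19.5 on the right of ED, U = D + 19.5·(0.85264, -0.52250) = (84.720, 52.471). Then |AU| = |U − A| = 99.653.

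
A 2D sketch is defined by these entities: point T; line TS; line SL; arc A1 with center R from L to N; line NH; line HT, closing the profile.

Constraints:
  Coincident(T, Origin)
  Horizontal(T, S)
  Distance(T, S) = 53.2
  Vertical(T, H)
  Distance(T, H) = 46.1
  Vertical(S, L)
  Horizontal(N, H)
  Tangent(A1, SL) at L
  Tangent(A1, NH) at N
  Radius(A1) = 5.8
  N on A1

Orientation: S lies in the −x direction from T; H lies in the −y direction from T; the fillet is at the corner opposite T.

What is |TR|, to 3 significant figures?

62.2

T is at the origin; T and S share the same y with |TS| = 53.2 and S on the −x side, so S = (-53.2, 0.00). TH is vertical with |TH| = 46.1 and H on the −y side, so H = (0.00, -46.1). The virtual corner opposite T is at (-53.2, -46.1). Tangency of A1 to SL means the radius RL is perpendicular to SL and since A1 is tangent to NH there, RN ⟂ NH, with radius 5.8, so the center R sits 5.8 in from both sides at R = (-47.4, -40.3). Then |TR| = |R − T| = 62.2.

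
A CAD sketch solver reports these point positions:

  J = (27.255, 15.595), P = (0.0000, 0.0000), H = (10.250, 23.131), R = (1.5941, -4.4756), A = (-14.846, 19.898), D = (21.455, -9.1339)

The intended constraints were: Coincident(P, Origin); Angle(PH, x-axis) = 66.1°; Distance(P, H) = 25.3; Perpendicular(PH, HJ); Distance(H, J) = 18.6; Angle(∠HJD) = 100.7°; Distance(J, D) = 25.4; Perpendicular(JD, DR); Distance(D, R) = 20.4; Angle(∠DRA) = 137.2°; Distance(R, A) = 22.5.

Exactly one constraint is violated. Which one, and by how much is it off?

Distance(R, A) = 22.5 — off by 6.90.

P = (0.00, 0.00) ✓; PH at 66.10° ✓; |PH| = 25.30 ✓; ∠(PH, HJ) = 90.00° ✓; |HJ| = 18.60 ✓; ∠HJD = 100.7° ✓; |JD| = 25.40 ✓; ∠(JD, DR) = 90.00° ✓; |DR| = 20.40 ✓; ∠DRA = 137.2° ✓; |RA| = 29.40 ✗.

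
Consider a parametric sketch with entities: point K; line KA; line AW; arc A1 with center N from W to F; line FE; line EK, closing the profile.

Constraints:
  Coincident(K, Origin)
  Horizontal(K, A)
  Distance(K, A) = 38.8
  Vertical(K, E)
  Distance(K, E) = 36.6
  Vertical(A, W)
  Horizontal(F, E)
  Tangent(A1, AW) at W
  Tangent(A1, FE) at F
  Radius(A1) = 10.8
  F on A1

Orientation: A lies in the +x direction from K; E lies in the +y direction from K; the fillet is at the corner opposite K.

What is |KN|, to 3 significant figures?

38.1

K and E share the same x with |KE| = 36.6 and E on the +y side, so E = (0.00, 36.6). The virtual corner opposite K is at (38.8, 36.6). Since A1 is tangent to AW there, NW ⟂ AW and the tangent condition forces NF to be normal to FE, with radius 10.8, so the center N sits 10.8 in from both sides at N = (28.0, 25.8). Then |KN| = |N − K| = 38.1.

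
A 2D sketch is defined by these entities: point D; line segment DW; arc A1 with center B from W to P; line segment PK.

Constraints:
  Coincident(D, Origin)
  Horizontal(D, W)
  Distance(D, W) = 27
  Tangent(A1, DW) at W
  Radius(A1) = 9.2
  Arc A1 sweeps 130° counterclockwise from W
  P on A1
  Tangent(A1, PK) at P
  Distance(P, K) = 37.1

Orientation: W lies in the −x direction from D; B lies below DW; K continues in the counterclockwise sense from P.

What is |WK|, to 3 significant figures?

46.7

D is at the origin; D and W share the same y with |DW| = 27.0 and W on the −x side, so W = (-27.0, 0.00). The tangent condition forces BW to be normal to DW, so B = W + (0, -9.2) = (-27.0, -9.20). On A1, W sits at bearing 90° from B; a 130° counterclockwise sweep puts P at bearing 220°, so P = B + 9.2·(cos 220°, sin 220°) = (-34.0, -15.1). Tangency of A1 to PK means the radius BP is perpendicular to PK, so PK runs along (−sin 220°, cos 220°); with |PK| = 37.1, K = (-10.2, -43.5). Then |WK| = |K − W| = 46.7.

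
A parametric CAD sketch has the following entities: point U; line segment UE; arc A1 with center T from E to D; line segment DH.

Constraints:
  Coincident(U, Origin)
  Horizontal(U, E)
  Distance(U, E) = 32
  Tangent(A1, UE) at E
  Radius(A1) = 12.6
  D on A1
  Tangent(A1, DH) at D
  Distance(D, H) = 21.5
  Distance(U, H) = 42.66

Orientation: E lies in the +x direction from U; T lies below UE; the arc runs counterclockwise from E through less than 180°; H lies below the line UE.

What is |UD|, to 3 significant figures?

24.5

U is at the origin; UE is horizontal with |UE| = 32.0 and E on the +x side, so E = (32.0, 0.00). A1 meets UE tangentially, so TE is at right angles to UE, so T = E + (0, -12.6) = (32.0, -12.6). Since TD ⟂ DH (tangency), |TH| = √(12.6² + 21.5²) = 24.9 regardless of where D sits on A1. So H lies on both circle(U, 42.66) and circle(T, 24.9); the below-UE intersection is H = (23.1, -35.9). D is the foot of the tangent from H: D = (19.6, -14.7).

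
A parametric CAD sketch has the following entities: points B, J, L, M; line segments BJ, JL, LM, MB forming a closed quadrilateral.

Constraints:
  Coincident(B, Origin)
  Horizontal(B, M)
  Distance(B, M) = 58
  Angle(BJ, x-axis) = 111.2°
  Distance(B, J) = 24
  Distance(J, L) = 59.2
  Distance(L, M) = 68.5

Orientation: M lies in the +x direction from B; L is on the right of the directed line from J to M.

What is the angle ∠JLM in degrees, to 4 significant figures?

66.38°

B is at the origin; BM is horizontal with |BM| = 58.0 and M in +x, so M = (58.0, 0). BJ runs at 111.2° with |BJ| = 24.0, so J = (-8.679, 22.38). L is determined by |JL| = 59.2 and |LM| = 68.5 together: it lies at the intersection of circle(J, 59.2) and circle(M, 68.5). With |JM| = 70.33, the foot of the radical line on JM is 26.72 from J and the perpendicular offset is √(59.2² − 26.72²) = 52.82. Taking the right-of-JM solution: L = (-0.1493, -36.21).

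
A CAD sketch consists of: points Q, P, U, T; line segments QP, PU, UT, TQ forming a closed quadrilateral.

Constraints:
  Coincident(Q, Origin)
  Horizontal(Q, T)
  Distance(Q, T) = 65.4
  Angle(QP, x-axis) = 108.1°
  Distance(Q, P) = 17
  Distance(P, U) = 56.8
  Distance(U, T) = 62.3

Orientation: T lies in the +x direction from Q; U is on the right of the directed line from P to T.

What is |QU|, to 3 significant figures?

39.8

Checks: |PU| = 56.80 ✓; |UT| = 62.30 ✓.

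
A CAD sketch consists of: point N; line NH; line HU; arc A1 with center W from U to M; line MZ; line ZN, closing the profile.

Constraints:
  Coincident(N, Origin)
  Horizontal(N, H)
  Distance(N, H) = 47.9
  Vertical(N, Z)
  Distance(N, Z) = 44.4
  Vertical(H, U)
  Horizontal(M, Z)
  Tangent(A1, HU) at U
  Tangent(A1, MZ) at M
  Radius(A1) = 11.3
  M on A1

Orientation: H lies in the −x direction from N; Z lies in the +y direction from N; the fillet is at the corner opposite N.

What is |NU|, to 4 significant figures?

58.22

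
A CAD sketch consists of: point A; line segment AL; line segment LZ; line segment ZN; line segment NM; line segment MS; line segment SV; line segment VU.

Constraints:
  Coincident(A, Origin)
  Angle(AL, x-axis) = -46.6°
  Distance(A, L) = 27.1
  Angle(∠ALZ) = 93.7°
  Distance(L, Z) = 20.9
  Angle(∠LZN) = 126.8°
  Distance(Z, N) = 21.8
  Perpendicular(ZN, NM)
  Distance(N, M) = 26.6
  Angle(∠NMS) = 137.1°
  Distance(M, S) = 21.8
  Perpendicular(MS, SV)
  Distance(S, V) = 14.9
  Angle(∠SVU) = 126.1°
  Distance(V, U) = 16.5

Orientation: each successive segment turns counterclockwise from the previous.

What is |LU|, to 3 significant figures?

10.5

A is at the origin; AL runs at -46.6° with length 27.1, so L = (18.6, -19.7). ∠ALZ = 93.7° gives LZ at 39.7° from the x-axis; with |LZ| = 20.9, Z = (34.7, -6.34). ∠LZN = 126.8° gives ZN at 92.9° from the x-axis; with |ZN| = 21.8, N = (33.6, 15.4). ZN ⟂ NM, so NM runs at -177°; with |NM| = 26.6, M = (7.03, 14.1). ∠NMS = 137.1° gives MS at -134° from the x-axis; with |MS| = 21.8, S = (-8.17, -1.54). MS ⟂ SV, so SV runs at -44.2°; with |SV| = 14.9, V = (2.52, -11.9). ∠SVU = 126.1° gives VU at 9.70° from the x-axis; with |VU| = 16.5, U = (18.8, -9.15). Then |LU| = |U − L| = 10.5.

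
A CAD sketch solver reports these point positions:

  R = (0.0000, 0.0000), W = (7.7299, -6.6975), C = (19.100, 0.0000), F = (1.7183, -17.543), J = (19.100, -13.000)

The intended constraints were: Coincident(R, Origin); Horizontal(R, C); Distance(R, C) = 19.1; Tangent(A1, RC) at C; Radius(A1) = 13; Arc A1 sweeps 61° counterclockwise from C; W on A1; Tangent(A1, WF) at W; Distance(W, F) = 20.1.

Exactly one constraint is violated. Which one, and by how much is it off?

Distance(W, F) = 20.1 — off by 7.70.

R = (0.00, 0.00) ✓; R.y = 0.00, C.y = 0.00 ✓; |RC| = 19.10 ✓; ∠(JC, CR) = 90.00° ✓; |JC| = 13.00 ✓; bearing(J→W) − bearing(J→C) = 61.00° ✓; |JW| = 13.00 ✓; ∠(JW, WF) = 90.00° ✓; |WF| = 12.40 ✗.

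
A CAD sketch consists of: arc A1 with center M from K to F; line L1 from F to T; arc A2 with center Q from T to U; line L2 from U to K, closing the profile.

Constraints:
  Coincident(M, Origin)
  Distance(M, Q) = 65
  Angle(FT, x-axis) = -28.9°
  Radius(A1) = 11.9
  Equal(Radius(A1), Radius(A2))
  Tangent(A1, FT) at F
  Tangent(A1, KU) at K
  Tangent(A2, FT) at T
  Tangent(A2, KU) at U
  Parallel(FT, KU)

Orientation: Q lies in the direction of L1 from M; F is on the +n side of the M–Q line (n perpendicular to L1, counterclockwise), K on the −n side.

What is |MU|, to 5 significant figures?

66.080

Tangency of A1 to both parallel lines with radius 11.9 puts F and K at M ± 11.9·n: F = (5.7511, 10.418), K = (-5.7511, -10.418). Equal radii place T and U the same way about Q: T = Q + 11.9·n = (62.656, -20.995), U = Q − 11.9·n = (51.154, -41.831). Then |MU| = |U − M| = 66.080.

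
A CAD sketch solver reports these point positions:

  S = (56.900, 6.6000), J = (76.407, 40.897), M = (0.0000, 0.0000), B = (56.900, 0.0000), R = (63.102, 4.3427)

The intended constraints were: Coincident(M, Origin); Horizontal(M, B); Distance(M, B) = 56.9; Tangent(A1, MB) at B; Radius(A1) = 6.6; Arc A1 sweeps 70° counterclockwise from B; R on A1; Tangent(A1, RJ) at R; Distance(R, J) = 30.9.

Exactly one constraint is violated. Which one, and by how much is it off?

Distance(R, J) = 30.9 — off by 8.00.

M = (0.00, 0.00) ✓; M.y = 0.00, B.y = 0.00 ✓; |MB| = 56.90 ✓; ∠(SB, BM) = 90.00° ✓; |SB| = 6.600 ✓; bearing(S→R) − bearing(S→B) = 70.00° ✓; |SR| = 6.600 ✓; ∠(SR, RJ) = 90.00° ✓; |RJ| = 38.90 ✗.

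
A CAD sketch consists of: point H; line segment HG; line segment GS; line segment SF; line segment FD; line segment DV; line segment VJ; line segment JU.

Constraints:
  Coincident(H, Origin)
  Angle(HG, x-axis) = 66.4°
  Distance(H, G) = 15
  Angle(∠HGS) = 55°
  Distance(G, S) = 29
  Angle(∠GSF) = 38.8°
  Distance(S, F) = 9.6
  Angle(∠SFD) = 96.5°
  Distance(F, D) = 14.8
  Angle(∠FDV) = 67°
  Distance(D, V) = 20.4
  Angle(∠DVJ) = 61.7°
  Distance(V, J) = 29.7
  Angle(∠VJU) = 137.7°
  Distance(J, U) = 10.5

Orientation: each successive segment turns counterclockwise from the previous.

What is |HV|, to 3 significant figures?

32.4

∠SFD = 96.5° gives FD at 56.1° from the x-axis; with |FD| = 14.8, D = (-5.64, 15.9). ∠FDV = 67.0° gives DV at 169° from the x-axis; with |DV| = 20.4, V = (-25.7, 19.7). Then |HV| = |V − H| = 32.4.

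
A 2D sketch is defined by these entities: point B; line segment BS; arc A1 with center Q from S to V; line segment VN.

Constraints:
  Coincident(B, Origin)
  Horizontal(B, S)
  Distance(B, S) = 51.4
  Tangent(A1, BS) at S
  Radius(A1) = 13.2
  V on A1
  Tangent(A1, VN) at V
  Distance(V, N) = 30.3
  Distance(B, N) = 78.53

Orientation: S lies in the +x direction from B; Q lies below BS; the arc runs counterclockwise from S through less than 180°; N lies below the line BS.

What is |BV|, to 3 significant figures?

48.7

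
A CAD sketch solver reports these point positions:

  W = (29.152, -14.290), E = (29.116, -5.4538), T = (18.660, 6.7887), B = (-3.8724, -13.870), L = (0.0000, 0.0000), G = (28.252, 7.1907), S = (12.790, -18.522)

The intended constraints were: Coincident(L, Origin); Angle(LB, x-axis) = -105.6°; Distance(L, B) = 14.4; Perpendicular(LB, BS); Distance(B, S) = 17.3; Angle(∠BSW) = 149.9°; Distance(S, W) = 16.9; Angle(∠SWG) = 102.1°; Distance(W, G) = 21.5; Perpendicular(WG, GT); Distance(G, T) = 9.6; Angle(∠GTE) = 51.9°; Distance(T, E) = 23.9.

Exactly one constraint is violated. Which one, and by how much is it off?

Distance(T, E) = 23.9 — off by 7.80.

L = (0.00, 0.00) ✓; LB at -105.6° ✓; |LB| = 14.40 ✓; ∠(LB, BS) = 90.00° ✓; |BS| = 17.30 ✓; ∠BSW = 149.9° ✓; |SW| = 16.90 ✓; ∠SWG = 102.1° ✓; |WG| = 21.50 ✓; ∠(WG, GT) = 90.00° ✓; |GT| = 9.600 ✓; ∠GTE = 51.90° ✓; |TE| = 16.10 ✗.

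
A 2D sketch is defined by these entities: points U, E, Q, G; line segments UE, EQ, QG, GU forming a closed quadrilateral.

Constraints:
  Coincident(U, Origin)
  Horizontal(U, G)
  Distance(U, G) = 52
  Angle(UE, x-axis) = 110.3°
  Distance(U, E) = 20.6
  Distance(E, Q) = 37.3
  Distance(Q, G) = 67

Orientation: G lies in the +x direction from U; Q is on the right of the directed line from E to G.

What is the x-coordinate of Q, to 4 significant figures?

-12.66

Checks: |EQ| = 37.30 ✓; |QG| = 67.00 ✓.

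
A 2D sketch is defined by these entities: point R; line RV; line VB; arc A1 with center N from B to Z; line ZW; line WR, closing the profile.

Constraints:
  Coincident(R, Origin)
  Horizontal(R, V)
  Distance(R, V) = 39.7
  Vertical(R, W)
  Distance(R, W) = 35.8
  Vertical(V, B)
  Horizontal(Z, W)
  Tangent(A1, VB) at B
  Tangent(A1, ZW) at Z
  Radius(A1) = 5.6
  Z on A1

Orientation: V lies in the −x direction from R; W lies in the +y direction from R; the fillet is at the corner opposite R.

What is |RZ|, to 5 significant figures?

49.441

R is at the origin; RV is horizontal with |RV| = 39.7 and V on the −x side, so V = (-39.700, 0.0000). RW is vertical with |RW| = 35.8 and W on the +y side, so W = (0.0000, 35.800). The virtual corner opposite R is at (-39.700, 35.800). A1 meets VB tangentially, so NB is at right angles to VB and tangency of A1 to ZW means the radius NZ is perpendicular to ZW, with radius 5.6, so the center N sits 5.6 in from both sides at N = (-34.100, 30.200). That places the tangent points at B = (-39.700, 30.200) on VB and Z = (-34.100, 35.800) on ZW. Then |RZ| = |Z − R| = 49.441.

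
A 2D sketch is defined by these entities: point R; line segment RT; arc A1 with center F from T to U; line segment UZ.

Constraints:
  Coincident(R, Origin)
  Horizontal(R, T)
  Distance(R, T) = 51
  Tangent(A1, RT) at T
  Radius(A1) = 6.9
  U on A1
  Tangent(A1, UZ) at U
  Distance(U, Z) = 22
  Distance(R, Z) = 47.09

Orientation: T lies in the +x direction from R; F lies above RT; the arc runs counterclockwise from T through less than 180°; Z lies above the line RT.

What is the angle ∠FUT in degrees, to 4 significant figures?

20.47°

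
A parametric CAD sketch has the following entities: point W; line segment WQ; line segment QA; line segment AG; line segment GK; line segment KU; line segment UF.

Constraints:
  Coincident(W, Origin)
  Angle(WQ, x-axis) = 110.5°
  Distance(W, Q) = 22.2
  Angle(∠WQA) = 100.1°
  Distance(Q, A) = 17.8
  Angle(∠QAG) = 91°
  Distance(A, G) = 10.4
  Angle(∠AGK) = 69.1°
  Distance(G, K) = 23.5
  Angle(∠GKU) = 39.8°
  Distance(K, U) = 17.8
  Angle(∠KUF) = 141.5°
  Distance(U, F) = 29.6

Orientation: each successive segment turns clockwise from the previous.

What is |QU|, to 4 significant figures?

13.14

W is at the origin; WQ runs at 110.5° with length 22.2, so Q = (-7.775, 20.79). ∠WQA = 100.1° gives QA at 30.60° from the x-axis; with |QA| = 17.8, A = (7.547, 29.86). ∠QAG = 91.0° gives AG at -58.40° from the x-axis; with |AG| = 10.4, G = (13.00, 21.00). ∠AGK = 69.1° gives GK at -169.3° from the x-axis; with |GK| = 23.5, K = (-10.10, 16.63). ∠GKU = 39.8° gives KU at 50.50° from the x-axis; with |KU| = 17.8, U = (1.227, 30.37). Then |QU| = |U − Q| = 13.14.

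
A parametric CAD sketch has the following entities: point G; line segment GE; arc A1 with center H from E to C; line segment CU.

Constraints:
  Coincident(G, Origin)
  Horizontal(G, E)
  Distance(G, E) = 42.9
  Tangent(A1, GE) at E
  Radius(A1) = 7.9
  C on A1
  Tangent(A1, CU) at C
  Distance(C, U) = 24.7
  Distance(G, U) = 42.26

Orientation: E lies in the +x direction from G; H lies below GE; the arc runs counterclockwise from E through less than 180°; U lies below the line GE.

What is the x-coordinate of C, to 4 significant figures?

35.21

Checks: G = (0.00, 0.00) ✓; |HC| = 7.900 ✓; ∠(HC, CU) = 90.00° ✓; |CU| = 24.70 ✓; |GU| = 42.26 ✓.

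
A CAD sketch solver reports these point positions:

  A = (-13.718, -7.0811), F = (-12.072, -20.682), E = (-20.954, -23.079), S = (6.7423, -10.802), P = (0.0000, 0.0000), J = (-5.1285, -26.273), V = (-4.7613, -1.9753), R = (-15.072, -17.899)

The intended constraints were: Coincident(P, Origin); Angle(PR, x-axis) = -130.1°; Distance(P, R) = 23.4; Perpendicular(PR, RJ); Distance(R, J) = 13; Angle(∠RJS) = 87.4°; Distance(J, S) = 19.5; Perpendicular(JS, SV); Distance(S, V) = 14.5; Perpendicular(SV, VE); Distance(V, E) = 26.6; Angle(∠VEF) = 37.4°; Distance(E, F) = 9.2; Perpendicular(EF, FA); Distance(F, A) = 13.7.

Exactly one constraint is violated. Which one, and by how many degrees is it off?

Perpendicular(EF, FA) — off by 8.20°.

P = (0.00, 0.00) ✓; PR at -130.1° ✓; |PR| = 23.40 ✓; ∠(PR, RJ) = 90.00° ✓; |RJ| = 13.00 ✓; ∠RJS = 87.40° ✓; |JS| = 19.50 ✓; ∠(JS, SV) = 90.00° ✓; |SV| = 14.50 ✓; ∠(SV, VE) = 90.00° ✓; |VE| = 26.60 ✓; ∠VEF = 37.40° ✓; |EF| = 9.200 ✓; ∠(EF, FA) = 81.80° ✗; |FA| = 13.70 ✓.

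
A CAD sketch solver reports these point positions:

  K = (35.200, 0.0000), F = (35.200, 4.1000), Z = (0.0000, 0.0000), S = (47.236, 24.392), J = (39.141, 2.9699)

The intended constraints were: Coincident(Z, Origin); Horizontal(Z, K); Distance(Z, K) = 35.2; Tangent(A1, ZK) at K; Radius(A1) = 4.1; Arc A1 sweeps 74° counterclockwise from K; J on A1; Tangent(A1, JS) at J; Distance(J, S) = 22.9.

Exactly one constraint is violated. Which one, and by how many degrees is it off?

Tangent(A1, JS) at J — off by 4.70°.

Z = (0.00, 0.00) ✓; Z.y = 0.00, K.y = 0.00 ✓; |ZK| = 35.20 ✓; ∠(FK, KZ) = 90.00° ✓; |FK| = 4.100 ✓; bearing(F→J) − bearing(F→K) = 74.00° ✓; |FJ| = 4.100 ✓; ∠(FJ, JS) = 94.70° ✗; |JS| = 22.90 ✓.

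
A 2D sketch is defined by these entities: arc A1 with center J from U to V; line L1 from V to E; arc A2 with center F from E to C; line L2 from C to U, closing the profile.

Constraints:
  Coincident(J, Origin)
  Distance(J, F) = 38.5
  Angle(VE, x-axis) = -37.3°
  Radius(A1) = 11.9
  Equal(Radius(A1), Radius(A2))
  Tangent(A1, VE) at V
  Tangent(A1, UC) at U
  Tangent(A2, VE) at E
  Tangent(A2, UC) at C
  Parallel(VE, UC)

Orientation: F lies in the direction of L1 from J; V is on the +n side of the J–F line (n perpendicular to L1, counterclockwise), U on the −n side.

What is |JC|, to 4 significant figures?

40.30

The slot axis is L1's direction at -37.3°, so u = (cos -37.3°, sin -37.3°) = (0.7955, -0.6060) and n = (−sin -37.3°, cos -37.3°) = (0.6060, 0.7955). J is at the origin and F lies 38.5 along u from J, so F = 38.5·u = (30.63, -23.33). Tangency of A1 to both parallel lines with radius 11.9 puts V and U at J ± 11.9·n: V = (7.211, 9.466), U = (-7.211, -9.466). Equal radii place E and C the same way about F: E = F + 11.9·n = (37.84, -13.86), C = F − 11.9·n = (23.41, -32.80). Then |JC| = |C − J| = 40.30.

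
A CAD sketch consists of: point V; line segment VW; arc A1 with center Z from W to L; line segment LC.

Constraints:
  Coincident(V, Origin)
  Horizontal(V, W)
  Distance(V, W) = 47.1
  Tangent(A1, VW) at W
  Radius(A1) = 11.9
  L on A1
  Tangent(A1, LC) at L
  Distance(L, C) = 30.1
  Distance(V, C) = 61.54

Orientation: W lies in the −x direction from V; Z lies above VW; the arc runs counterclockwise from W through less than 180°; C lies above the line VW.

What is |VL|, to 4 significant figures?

38.54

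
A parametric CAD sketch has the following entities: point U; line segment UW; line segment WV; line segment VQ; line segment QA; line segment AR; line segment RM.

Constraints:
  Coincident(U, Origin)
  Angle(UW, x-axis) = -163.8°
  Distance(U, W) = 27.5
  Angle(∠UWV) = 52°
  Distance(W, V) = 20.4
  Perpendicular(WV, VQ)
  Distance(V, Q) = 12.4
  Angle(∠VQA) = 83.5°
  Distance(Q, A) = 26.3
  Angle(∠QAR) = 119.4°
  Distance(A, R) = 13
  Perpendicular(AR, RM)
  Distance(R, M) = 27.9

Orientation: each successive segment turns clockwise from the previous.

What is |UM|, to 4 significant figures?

35.14

U is at the origin; UW runs at -163.8° with length 27.5, so W = (-26.41, -7.672). ∠UWV = 52.0° gives WV at 68.20° from the x-axis; with |WV| = 20.4, V = (-18.83, 11.27). WV is perpendicular to VQ, so VQ runs at -21.80°; with |VQ| = 12.4, Q = (-7.319, 6.664). ∠VQA = 83.5° gives QA at -118.3° from the x-axis; with |QA| = 26.3, A = (-19.79, -16.49). ∠QAR = 119.4° gives AR at -178.9° from the x-axis; with |AR| = 13.0, R = (-32.79, -16.74). The perpendicularity gives RM at right angles to AR, so RM runs at 91.10°; with |RM| = 27.9, M = (-33.32, 11.15). Then |UM| = |M − U| = 35.14.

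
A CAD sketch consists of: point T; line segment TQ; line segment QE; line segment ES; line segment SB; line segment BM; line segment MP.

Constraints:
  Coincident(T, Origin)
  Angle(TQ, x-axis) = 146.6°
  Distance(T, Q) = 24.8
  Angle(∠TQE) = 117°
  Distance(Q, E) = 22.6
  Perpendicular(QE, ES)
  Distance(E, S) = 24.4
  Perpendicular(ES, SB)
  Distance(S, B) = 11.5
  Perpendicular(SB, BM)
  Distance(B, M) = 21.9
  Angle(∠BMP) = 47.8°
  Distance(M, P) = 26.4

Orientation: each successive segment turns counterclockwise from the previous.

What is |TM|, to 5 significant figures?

29.732

ES ⟂ SB, so SB runs at 29.600°; with |SB| = 11.5, B = (-18.303, -13.047). The perpendicularity gives BM at right angles to SB, so BM runs at 119.60°; with |BM| = 21.9, M = (-29.121, 5.9954). Then |TM| = |M − T| = 29.732.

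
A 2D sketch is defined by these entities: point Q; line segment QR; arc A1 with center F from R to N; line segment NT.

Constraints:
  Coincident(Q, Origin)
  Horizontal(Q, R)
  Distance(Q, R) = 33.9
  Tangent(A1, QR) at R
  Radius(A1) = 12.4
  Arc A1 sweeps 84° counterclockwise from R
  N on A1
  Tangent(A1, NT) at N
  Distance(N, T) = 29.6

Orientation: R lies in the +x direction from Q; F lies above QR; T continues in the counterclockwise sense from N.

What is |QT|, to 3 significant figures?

63.8

On A1, R sits at bearing -90° from F; an 84° counterclockwise sweep puts N at bearing -6°, so N = F + 12.4·(cos -6°, sin -6°) = (46.2, 11.1). A1 meets NT tangentially, so FN is at right angles to NT, so NT runs along (−sin -6°, cos -6°); with |NT| = 29.6, T = (49.3, 40.5). Then |QT| = |T − Q| = 63.8.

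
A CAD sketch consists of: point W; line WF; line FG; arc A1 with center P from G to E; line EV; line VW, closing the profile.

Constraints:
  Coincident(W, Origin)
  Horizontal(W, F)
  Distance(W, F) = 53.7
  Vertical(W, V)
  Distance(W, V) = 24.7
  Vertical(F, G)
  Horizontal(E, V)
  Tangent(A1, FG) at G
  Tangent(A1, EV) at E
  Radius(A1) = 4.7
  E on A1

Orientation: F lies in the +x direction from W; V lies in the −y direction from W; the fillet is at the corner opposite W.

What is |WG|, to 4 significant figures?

57.30

The virtual corner opposite W is at (53.70, -24.70). The tangent condition forces PG to be normal to FG and the tangent condition forces PE to be normal to EV, with radius 4.7, so the center P sits 4.7 in from both sides at P = (49.00, -20.00). That places the tangent points at G = (53.70, -20.00) on FG and E = (49.00, -24.70) on EV. Then |WG| = |G − W| = 57.30.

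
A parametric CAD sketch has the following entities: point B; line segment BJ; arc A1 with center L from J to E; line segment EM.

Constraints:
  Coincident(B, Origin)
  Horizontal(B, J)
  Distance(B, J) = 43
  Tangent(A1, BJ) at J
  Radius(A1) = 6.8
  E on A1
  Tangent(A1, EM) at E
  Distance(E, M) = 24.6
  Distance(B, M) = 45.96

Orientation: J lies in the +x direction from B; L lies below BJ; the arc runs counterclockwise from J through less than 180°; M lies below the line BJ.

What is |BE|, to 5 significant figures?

36.756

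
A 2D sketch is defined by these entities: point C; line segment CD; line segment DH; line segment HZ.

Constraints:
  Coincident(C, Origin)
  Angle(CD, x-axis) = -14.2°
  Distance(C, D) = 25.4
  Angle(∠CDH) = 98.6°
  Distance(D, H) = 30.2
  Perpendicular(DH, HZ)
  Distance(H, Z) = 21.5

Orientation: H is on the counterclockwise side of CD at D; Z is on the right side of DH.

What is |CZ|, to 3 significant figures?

57.7

C is at the origin; CD runs at -14.2° with length 25.4, so D = 25.4·(cos -14.2°, sin -14.2°) = (24.6, -6.23). ∠CDH = 98.6°, so DH runs at -14.2° + (180° − 98.6°) = 67.2° from the x-axis; with |DH| = 30.2, H = D + 30.2·(cos 67.2°, sin 67.2°) = (36.3, 21.6). DH ⟂ HZ; with |HZ| = 21.5 on the right of DH, Z = H + 21.5·(0.922, -0.388) = (56.1, 13.3). Then |CZ| = |Z − C| = 57.7.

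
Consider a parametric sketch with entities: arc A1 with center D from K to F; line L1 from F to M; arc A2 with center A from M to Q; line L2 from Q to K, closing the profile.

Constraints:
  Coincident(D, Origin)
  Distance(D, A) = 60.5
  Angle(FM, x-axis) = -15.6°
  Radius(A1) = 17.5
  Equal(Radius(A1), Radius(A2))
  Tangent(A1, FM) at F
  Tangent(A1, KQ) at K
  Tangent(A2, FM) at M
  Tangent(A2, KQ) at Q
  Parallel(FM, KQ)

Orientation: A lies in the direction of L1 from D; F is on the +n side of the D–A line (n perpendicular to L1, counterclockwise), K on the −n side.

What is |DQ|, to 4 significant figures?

62.98

The slot axis is L1's direction at -15.6°, so u = (cos -15.6°, sin -15.6°) = (0.9632, -0.2689) and n = (−sin -15.6°, cos -15.6°) = (0.2689, 0.9632). D is at the origin and A lies 60.5 along u from D, so A = 60.5·u = (58.27, -16.27). Tangency of A1 to both parallel lines with radius 17.5 puts F and K at D ± 17.5·n: F = (4.706, 16.86), K = (-4.706, -16.86). Equal radii place M and Q the same way about A: M = A + 17.5·n = (62.98, 0.5857), Q = A − 17.5·n = (53.57, -33.12). Then |DQ| = |Q − D| = 62.98.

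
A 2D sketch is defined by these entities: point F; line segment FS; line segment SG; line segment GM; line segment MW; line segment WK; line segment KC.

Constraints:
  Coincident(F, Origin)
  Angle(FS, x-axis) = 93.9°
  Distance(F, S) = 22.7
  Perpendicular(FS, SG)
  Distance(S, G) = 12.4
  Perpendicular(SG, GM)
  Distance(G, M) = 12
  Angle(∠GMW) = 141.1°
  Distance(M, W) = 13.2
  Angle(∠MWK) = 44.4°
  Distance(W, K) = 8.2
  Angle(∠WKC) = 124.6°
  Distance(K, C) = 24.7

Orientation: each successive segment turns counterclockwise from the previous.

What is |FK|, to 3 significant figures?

9.21

F is at the origin; FS runs at 93.9° with length 22.7, so S = (-1.54, 22.6). The perpendicularity gives SG at right angles to FS, so SG runs at -176°; with |SG| = 12.4, G = (-13.9, 21.8). The perpendicularity gives GM at right angles to SG, so GM runs at -86.1°; with |GM| = 12.0, M = (-13.1, 9.83). ∠GMW = 141.1° gives MW at -47.2° from the x-axis; with |MW| = 13.2, W = (-4.13, 0.147). ∠MWK = 44.4° gives WK at 88.4° from the x-axis; with |WK| = 8.2, K = (-3.90, 8.34). Then |FK| = |K − F| = 9.21.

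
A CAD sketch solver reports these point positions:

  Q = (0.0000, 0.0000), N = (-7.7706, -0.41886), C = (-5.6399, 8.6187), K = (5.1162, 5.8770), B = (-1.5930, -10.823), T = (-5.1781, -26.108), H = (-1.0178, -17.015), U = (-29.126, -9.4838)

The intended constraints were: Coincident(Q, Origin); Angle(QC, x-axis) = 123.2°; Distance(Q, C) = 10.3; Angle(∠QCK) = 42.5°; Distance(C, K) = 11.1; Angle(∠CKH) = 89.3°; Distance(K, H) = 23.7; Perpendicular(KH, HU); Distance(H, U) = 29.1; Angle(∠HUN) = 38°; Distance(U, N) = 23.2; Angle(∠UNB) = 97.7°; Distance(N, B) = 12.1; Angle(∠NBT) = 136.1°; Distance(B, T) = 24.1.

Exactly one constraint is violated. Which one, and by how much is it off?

Distance(B, T) = 24.1 — off by 8.40.

Q = (0.00, 0.00) ✓; QC at 123.2° ✓; |QC| = 10.30 ✓; ∠QCK = 42.50° ✓; |CK| = 11.10 ✓; ∠CKH = 89.30° ✓; |KH| = 23.70 ✓; ∠(KH, HU) = 90.00° ✓; |HU| = 29.10 ✓; ∠HUN = 38.00° ✓; |UN| = 23.20 ✓; ∠UNB = 97.70° ✓; |NB| = 12.10 ✓; ∠NBT = 136.1° ✓; |BT| = 15.70 ✗.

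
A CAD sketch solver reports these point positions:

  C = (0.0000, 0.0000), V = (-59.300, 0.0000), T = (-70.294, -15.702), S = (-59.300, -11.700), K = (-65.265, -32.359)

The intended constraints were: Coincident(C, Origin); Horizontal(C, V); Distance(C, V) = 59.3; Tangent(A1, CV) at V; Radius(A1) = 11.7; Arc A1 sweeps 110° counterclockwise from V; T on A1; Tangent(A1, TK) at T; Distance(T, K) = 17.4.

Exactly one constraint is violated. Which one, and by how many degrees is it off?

Tangent(A1, TK) at T — off by 3.20°.

C = (0.00, 0.00) ✓; C.y = 0.00, V.y = 0.00 ✓; |CV| = 59.30 ✓; ∠(SV, VC) = 90.00° ✓; |SV| = 11.70 ✓; bearing(S→T) − bearing(S→V) = 110.0° ✓; |ST| = 11.70 ✓; ∠(ST, TK) = 93.20° ✗; |TK| = 17.40 ✓.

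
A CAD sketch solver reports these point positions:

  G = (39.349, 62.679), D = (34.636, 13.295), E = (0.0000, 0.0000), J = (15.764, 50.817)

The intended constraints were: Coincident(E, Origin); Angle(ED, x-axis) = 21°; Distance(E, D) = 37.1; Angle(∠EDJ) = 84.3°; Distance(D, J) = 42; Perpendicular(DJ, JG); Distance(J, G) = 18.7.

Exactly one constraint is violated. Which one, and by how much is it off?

Distance(J, G) = 18.7 — off by 7.70.

E = (0.00, 0.00) ✓; ED at 21.00° ✓; |ED| = 37.10 ✓; ∠EDJ = 84.30° ✓; |DJ| = 42.00 ✓; ∠(DJ, JG) = 90.00° ✓; |JG| = 26.40 ✗.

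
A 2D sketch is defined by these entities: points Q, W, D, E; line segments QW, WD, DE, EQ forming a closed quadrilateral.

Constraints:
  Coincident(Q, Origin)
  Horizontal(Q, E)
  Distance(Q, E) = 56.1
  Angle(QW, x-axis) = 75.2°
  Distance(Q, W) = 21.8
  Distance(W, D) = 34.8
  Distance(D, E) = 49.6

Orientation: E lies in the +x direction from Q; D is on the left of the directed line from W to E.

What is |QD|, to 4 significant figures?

54.10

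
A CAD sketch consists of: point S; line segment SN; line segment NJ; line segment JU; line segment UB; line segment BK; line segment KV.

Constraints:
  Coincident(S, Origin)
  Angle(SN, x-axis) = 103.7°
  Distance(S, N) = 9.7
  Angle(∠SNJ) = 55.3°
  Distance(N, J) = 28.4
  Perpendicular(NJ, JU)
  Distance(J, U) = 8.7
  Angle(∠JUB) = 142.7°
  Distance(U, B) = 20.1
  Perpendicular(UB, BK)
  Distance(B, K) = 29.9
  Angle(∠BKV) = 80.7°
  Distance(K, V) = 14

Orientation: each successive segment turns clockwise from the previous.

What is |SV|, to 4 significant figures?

11.40

S is at the origin; SN runs at 103.7° with length 9.7, so N = (-2.297, 9.424). ∠SNJ = 55.3° gives NJ at -21.00° from the x-axis; with |NJ| = 28.4, J = (24.22, -0.7536). The perpendicularity gives JU at right angles to NJ, so JU runs at -111.0°; with |JU| = 8.7, U = (21.10, -8.876). ∠JUB = 142.7° gives UB at -148.3° from the x-axis; with |UB| = 20.1, B = (3.997, -19.44). The perpendicularity gives BK at right angles to UB, so BK runs at 121.7°; with |BK| = 29.9, K = (-11.71, 6.001). ∠BKV = 80.7° gives KV at 22.40° from the x-axis; with |KV| = 14.0, V = (1.229, 11.34). Then |SV| = |V − S| = 11.40.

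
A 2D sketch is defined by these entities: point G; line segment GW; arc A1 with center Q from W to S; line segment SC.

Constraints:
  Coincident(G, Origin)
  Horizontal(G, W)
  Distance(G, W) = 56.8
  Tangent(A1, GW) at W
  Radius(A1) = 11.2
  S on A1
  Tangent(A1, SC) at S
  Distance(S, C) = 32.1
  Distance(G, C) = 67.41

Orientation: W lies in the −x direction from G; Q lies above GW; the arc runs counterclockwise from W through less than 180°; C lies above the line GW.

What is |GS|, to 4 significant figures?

47.50

Checks: G = (0.00, 0.00) ✓; |QS| = 11.20 ✓; ∠(QS, SC) = 90.00° ✓; |SC| = 32.10 ✓; |GC| = 67.41 ✓.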